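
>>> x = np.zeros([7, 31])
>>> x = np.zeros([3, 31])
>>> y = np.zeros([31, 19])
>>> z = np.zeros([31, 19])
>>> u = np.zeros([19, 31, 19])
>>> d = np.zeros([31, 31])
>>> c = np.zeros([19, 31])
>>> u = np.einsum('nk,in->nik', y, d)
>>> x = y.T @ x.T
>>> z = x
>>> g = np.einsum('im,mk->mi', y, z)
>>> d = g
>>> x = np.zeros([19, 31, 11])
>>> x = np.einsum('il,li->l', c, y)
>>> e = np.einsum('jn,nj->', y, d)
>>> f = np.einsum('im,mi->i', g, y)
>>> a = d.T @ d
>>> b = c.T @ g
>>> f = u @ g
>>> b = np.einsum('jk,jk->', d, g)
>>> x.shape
(31,)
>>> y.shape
(31, 19)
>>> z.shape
(19, 3)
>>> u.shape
(31, 31, 19)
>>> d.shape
(19, 31)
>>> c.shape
(19, 31)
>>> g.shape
(19, 31)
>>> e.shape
()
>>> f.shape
(31, 31, 31)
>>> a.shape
(31, 31)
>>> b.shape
()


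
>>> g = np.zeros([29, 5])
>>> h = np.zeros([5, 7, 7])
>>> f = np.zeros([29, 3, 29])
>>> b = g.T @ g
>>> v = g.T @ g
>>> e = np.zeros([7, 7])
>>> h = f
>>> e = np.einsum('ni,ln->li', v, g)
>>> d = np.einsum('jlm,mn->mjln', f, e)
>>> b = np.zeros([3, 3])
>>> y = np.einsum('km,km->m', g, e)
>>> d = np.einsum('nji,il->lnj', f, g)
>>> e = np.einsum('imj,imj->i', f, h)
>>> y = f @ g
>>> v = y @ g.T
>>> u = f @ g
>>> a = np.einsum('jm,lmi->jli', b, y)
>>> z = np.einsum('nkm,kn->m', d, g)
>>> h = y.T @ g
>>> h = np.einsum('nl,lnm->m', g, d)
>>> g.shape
(29, 5)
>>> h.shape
(3,)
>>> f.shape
(29, 3, 29)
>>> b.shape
(3, 3)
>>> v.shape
(29, 3, 29)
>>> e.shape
(29,)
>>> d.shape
(5, 29, 3)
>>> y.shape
(29, 3, 5)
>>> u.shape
(29, 3, 5)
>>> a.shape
(3, 29, 5)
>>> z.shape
(3,)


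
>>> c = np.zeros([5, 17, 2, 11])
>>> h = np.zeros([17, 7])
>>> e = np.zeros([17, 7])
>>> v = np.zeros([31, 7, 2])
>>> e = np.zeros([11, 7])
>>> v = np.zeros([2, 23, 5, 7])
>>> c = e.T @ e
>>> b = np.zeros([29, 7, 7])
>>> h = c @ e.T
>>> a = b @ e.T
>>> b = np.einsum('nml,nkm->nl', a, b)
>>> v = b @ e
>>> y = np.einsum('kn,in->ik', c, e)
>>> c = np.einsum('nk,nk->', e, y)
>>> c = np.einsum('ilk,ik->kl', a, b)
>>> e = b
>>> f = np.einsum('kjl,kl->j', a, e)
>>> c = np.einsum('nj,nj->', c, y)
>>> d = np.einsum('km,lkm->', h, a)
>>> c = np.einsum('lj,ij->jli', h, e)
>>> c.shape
(11, 7, 29)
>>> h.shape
(7, 11)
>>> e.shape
(29, 11)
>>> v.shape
(29, 7)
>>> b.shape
(29, 11)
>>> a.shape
(29, 7, 11)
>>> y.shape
(11, 7)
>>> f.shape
(7,)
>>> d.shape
()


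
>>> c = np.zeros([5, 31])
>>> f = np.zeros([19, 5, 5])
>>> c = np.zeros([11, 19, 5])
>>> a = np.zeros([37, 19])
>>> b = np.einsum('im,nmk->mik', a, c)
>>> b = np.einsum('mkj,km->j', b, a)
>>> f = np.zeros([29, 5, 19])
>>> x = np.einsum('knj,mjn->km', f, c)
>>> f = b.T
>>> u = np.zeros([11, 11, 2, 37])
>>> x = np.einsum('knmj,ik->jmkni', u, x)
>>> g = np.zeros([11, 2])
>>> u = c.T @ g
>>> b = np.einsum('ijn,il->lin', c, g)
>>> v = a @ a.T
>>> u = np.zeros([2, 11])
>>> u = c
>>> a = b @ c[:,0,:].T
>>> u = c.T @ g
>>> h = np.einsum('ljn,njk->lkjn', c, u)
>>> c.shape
(11, 19, 5)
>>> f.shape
(5,)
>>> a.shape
(2, 11, 11)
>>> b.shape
(2, 11, 5)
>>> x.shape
(37, 2, 11, 11, 29)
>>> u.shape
(5, 19, 2)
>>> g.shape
(11, 2)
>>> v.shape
(37, 37)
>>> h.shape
(11, 2, 19, 5)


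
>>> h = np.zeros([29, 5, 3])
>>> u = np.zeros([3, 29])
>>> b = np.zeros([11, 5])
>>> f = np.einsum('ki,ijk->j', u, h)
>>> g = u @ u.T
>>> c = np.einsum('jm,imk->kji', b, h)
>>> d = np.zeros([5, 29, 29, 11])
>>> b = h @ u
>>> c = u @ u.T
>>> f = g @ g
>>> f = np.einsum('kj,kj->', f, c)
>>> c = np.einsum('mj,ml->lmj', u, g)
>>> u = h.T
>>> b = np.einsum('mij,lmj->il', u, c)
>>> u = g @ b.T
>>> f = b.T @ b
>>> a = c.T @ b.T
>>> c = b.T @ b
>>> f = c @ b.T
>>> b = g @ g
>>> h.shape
(29, 5, 3)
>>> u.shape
(3, 5)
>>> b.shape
(3, 3)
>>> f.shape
(3, 5)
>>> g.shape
(3, 3)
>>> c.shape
(3, 3)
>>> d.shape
(5, 29, 29, 11)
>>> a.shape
(29, 3, 5)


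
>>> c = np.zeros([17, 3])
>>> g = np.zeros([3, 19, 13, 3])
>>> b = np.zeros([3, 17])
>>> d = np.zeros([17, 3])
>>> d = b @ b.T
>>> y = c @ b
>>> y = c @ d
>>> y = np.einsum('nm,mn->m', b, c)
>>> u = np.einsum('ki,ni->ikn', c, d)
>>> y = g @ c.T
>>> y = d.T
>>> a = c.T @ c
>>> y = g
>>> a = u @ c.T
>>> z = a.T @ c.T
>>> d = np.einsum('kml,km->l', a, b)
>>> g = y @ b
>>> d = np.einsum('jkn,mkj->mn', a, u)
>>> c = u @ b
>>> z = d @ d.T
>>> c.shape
(3, 17, 17)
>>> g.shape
(3, 19, 13, 17)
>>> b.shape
(3, 17)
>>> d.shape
(3, 17)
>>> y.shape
(3, 19, 13, 3)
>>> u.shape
(3, 17, 3)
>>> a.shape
(3, 17, 17)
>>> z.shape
(3, 3)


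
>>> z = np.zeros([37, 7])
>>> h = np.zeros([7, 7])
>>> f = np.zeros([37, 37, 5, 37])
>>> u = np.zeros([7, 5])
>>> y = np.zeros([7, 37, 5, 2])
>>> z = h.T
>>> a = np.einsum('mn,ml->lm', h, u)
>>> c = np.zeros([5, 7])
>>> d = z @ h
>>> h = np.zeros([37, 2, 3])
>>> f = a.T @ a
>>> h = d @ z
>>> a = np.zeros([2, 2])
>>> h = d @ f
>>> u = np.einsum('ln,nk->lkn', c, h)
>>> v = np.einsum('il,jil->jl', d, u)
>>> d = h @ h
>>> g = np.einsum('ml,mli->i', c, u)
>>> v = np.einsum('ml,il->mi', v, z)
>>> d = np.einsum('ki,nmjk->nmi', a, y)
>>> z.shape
(7, 7)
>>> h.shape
(7, 7)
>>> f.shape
(7, 7)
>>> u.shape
(5, 7, 7)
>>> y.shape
(7, 37, 5, 2)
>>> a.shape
(2, 2)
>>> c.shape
(5, 7)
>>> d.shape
(7, 37, 2)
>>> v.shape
(5, 7)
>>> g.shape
(7,)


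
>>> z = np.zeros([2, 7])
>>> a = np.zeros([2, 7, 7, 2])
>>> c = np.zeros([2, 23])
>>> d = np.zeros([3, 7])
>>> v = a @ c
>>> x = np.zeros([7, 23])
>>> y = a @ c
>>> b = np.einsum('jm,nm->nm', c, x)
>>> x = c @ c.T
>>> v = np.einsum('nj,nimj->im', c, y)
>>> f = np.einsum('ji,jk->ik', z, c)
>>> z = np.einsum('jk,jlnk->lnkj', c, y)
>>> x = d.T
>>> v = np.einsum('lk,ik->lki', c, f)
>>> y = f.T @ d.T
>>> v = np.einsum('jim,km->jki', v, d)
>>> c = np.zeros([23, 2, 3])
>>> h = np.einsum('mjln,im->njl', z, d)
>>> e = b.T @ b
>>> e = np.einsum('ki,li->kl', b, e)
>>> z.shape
(7, 7, 23, 2)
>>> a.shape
(2, 7, 7, 2)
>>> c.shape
(23, 2, 3)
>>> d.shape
(3, 7)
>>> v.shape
(2, 3, 23)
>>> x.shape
(7, 3)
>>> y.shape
(23, 3)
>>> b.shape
(7, 23)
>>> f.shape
(7, 23)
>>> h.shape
(2, 7, 23)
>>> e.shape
(7, 23)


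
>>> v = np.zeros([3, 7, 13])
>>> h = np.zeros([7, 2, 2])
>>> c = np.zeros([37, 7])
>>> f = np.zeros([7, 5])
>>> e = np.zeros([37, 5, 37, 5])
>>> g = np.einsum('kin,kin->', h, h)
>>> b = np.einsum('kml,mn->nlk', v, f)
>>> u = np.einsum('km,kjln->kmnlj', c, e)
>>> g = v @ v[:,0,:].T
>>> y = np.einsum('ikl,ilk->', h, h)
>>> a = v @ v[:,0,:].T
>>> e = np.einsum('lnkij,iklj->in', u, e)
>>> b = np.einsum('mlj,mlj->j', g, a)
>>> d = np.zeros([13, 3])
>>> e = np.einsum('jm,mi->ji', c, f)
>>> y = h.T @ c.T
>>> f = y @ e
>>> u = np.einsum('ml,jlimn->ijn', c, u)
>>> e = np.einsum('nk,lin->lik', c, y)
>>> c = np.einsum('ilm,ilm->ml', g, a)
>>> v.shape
(3, 7, 13)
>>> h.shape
(7, 2, 2)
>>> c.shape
(3, 7)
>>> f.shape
(2, 2, 5)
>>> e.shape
(2, 2, 7)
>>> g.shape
(3, 7, 3)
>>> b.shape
(3,)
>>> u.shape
(5, 37, 5)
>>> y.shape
(2, 2, 37)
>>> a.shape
(3, 7, 3)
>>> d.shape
(13, 3)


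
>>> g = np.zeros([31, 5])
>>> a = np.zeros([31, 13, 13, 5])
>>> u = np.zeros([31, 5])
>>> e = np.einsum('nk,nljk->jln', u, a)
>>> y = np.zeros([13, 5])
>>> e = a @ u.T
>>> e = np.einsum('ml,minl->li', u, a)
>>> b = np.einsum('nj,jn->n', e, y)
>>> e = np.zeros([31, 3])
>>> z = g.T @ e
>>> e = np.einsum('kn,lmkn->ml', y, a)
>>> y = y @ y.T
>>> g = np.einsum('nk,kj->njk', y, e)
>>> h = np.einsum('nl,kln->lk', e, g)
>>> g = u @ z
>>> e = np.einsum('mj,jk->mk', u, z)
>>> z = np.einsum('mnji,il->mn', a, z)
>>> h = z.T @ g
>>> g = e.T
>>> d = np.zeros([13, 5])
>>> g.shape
(3, 31)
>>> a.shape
(31, 13, 13, 5)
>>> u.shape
(31, 5)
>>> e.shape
(31, 3)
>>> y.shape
(13, 13)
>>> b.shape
(5,)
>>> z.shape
(31, 13)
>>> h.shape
(13, 3)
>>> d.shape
(13, 5)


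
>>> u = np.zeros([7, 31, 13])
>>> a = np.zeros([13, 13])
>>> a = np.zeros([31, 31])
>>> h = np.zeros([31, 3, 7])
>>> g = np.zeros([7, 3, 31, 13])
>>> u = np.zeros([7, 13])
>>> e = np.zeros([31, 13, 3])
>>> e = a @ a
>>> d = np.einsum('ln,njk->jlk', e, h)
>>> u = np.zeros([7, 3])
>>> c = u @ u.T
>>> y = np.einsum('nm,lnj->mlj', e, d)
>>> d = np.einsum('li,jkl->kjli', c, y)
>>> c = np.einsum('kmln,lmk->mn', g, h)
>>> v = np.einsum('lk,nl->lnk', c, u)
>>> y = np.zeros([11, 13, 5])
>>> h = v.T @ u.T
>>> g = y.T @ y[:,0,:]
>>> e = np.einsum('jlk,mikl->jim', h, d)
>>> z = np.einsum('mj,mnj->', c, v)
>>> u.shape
(7, 3)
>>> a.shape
(31, 31)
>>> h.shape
(13, 7, 7)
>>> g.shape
(5, 13, 5)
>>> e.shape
(13, 31, 3)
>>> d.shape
(3, 31, 7, 7)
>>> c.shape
(3, 13)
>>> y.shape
(11, 13, 5)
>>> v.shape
(3, 7, 13)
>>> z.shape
()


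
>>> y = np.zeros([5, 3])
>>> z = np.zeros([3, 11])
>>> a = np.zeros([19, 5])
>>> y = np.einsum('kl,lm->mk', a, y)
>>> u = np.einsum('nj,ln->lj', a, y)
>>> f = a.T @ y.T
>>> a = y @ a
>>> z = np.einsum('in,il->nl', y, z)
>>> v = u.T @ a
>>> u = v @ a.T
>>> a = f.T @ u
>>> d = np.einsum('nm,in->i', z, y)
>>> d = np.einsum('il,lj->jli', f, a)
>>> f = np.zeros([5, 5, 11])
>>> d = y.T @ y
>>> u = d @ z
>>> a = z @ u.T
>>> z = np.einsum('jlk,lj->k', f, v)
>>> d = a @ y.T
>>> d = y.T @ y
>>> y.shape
(3, 19)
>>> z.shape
(11,)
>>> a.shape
(19, 19)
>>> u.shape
(19, 11)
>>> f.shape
(5, 5, 11)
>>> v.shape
(5, 5)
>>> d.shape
(19, 19)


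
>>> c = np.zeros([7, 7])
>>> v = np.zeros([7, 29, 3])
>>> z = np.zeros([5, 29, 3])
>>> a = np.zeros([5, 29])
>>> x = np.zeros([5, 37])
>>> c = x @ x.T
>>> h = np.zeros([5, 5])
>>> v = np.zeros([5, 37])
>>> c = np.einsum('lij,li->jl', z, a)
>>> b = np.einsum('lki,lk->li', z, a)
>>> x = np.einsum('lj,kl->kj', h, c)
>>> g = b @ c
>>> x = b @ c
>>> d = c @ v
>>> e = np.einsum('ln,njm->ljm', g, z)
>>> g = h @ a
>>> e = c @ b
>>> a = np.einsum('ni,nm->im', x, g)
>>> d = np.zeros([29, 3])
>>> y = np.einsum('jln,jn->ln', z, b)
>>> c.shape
(3, 5)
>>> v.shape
(5, 37)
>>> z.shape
(5, 29, 3)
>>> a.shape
(5, 29)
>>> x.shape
(5, 5)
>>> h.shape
(5, 5)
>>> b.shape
(5, 3)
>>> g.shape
(5, 29)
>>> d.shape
(29, 3)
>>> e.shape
(3, 3)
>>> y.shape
(29, 3)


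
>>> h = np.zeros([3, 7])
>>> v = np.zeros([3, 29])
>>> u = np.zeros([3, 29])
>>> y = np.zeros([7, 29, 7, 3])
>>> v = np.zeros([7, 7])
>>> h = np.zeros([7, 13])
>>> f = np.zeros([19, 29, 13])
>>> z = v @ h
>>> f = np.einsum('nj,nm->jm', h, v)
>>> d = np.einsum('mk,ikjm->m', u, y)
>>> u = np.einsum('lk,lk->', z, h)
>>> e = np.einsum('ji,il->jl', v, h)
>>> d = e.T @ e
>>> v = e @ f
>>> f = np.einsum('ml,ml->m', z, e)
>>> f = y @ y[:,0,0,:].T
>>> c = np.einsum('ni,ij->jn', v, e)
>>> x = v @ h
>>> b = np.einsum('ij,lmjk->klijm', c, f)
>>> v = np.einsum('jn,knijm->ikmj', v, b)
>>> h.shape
(7, 13)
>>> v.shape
(13, 7, 29, 7)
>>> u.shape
()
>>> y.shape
(7, 29, 7, 3)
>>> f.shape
(7, 29, 7, 7)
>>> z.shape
(7, 13)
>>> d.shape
(13, 13)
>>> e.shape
(7, 13)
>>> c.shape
(13, 7)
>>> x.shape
(7, 13)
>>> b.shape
(7, 7, 13, 7, 29)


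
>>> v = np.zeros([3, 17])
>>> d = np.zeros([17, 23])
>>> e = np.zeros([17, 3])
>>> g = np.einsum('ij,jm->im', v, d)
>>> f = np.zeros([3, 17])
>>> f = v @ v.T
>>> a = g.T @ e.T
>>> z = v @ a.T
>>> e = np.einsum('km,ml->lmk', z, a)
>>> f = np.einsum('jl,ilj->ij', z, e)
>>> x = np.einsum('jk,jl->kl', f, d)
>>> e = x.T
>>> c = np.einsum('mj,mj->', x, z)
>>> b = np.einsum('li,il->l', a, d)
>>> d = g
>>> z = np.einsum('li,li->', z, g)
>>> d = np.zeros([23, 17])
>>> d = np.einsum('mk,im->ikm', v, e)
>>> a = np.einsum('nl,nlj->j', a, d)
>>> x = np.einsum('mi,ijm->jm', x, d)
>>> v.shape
(3, 17)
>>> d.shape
(23, 17, 3)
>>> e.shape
(23, 3)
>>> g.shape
(3, 23)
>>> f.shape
(17, 3)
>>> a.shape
(3,)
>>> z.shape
()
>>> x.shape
(17, 3)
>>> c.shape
()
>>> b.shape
(23,)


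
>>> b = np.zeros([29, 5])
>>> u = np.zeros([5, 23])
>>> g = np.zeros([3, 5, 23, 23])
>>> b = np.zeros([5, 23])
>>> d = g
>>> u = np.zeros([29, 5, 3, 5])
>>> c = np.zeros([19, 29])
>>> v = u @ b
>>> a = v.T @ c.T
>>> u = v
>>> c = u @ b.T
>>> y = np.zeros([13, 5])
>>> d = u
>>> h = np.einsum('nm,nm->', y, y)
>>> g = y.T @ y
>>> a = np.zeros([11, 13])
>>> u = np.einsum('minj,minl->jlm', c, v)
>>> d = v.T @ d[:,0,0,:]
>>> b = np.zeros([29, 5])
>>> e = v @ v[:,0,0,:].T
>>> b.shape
(29, 5)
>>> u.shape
(5, 23, 29)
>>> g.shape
(5, 5)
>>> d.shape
(23, 3, 5, 23)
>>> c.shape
(29, 5, 3, 5)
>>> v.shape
(29, 5, 3, 23)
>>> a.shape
(11, 13)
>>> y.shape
(13, 5)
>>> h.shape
()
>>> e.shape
(29, 5, 3, 29)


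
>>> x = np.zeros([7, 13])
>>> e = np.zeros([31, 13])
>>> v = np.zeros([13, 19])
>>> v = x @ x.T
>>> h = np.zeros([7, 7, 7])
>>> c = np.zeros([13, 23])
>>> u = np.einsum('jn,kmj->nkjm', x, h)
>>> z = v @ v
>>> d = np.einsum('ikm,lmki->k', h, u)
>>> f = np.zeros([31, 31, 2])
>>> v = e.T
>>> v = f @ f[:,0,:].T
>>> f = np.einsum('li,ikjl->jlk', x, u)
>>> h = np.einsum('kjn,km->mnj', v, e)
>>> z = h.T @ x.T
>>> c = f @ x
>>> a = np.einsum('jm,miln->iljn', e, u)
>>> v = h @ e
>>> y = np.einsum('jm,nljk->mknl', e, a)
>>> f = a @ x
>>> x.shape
(7, 13)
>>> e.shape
(31, 13)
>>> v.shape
(13, 31, 13)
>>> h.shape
(13, 31, 31)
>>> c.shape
(7, 7, 13)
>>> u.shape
(13, 7, 7, 7)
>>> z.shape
(31, 31, 7)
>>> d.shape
(7,)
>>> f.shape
(7, 7, 31, 13)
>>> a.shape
(7, 7, 31, 7)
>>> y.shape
(13, 7, 7, 7)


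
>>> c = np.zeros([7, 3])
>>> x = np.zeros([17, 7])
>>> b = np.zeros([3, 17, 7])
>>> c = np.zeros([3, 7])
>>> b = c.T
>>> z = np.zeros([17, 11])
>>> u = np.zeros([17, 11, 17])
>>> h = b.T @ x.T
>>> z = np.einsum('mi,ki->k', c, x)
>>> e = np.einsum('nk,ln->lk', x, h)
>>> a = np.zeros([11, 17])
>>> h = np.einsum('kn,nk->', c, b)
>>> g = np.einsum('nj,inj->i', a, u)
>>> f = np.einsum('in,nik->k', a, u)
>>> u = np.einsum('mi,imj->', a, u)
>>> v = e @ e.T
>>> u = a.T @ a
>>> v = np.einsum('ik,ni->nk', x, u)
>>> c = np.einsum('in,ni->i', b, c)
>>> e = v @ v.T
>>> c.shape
(7,)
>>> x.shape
(17, 7)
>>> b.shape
(7, 3)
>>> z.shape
(17,)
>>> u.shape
(17, 17)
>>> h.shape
()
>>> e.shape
(17, 17)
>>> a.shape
(11, 17)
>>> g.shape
(17,)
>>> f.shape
(17,)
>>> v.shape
(17, 7)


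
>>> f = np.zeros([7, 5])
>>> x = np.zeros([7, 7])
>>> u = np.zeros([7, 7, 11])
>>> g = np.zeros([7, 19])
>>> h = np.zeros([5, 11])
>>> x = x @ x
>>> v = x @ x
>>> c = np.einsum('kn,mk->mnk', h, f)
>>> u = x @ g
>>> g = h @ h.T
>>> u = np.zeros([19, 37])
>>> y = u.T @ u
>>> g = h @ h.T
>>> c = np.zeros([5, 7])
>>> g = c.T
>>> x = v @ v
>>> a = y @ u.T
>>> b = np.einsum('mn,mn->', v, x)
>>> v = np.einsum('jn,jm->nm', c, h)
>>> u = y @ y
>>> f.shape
(7, 5)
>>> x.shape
(7, 7)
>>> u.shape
(37, 37)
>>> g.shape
(7, 5)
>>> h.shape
(5, 11)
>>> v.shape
(7, 11)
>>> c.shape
(5, 7)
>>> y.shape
(37, 37)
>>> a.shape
(37, 19)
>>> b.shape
()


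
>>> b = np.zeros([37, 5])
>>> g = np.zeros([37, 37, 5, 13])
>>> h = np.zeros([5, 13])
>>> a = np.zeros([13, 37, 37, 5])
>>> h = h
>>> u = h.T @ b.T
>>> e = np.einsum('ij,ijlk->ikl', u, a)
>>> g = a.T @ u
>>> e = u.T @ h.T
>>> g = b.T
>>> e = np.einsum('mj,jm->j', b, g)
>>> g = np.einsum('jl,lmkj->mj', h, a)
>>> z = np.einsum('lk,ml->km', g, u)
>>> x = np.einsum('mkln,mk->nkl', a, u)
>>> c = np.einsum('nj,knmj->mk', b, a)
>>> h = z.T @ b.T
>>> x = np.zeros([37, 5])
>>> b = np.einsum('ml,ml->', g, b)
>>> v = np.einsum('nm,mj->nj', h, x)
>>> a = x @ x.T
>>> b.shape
()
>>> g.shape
(37, 5)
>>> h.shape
(13, 37)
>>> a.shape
(37, 37)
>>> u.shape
(13, 37)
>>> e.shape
(5,)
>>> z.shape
(5, 13)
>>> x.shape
(37, 5)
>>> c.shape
(37, 13)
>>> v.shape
(13, 5)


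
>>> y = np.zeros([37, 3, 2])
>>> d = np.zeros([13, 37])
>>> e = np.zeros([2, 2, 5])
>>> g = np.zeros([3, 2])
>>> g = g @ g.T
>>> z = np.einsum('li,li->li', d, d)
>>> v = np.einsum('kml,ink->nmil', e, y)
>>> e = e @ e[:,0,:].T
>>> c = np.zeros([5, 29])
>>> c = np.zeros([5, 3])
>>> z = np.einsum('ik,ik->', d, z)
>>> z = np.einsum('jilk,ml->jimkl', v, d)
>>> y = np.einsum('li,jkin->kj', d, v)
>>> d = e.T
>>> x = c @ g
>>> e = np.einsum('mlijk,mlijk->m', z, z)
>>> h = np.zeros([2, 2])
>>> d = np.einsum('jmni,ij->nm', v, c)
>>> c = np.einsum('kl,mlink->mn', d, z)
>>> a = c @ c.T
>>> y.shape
(2, 3)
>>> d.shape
(37, 2)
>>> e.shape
(3,)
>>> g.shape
(3, 3)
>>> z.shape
(3, 2, 13, 5, 37)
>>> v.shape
(3, 2, 37, 5)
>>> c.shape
(3, 5)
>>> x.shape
(5, 3)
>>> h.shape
(2, 2)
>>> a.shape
(3, 3)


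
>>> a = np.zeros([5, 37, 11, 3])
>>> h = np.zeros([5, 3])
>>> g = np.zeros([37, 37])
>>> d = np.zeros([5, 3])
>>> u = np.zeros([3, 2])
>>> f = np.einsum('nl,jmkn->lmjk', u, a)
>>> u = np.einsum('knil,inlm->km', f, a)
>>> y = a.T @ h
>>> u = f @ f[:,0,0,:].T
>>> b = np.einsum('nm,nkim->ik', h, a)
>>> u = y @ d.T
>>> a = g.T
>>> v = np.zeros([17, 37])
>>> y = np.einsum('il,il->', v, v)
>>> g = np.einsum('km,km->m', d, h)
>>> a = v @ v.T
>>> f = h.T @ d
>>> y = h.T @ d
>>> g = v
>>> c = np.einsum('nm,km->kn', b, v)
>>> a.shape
(17, 17)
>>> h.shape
(5, 3)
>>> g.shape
(17, 37)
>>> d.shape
(5, 3)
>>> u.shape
(3, 11, 37, 5)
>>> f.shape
(3, 3)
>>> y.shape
(3, 3)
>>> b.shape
(11, 37)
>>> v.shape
(17, 37)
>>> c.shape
(17, 11)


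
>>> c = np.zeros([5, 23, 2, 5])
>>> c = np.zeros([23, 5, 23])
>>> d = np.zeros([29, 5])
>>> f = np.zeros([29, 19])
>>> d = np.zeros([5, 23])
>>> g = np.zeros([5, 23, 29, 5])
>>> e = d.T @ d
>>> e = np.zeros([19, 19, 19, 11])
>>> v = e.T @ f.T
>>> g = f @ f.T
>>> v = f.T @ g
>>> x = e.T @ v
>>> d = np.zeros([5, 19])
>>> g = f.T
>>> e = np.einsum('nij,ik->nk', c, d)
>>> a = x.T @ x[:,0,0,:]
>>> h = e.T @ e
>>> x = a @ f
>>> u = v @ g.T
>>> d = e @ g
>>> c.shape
(23, 5, 23)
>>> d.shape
(23, 29)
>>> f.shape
(29, 19)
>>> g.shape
(19, 29)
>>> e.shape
(23, 19)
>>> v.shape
(19, 29)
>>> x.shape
(29, 19, 19, 19)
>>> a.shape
(29, 19, 19, 29)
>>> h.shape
(19, 19)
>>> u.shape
(19, 19)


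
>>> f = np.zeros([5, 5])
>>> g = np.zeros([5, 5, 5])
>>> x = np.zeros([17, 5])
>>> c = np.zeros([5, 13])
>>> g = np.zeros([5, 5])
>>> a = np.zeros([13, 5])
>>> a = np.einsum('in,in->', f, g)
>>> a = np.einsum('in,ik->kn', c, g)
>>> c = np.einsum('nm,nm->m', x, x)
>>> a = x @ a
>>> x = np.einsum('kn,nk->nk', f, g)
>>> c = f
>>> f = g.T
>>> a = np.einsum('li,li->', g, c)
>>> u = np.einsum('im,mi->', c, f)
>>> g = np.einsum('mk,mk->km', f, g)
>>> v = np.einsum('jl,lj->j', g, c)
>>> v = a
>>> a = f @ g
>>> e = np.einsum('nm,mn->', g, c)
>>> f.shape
(5, 5)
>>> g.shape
(5, 5)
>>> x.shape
(5, 5)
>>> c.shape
(5, 5)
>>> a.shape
(5, 5)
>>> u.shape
()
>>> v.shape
()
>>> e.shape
()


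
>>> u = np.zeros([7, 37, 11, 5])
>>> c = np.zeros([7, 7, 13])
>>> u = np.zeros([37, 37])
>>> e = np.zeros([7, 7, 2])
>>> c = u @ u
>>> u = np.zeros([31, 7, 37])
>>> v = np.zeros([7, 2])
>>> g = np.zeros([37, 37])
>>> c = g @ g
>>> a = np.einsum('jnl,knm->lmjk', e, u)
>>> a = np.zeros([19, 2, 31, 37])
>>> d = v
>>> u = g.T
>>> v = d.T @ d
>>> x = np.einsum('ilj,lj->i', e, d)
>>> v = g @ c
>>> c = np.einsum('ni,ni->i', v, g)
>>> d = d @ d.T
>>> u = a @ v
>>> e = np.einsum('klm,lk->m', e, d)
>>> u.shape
(19, 2, 31, 37)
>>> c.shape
(37,)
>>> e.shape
(2,)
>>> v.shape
(37, 37)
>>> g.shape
(37, 37)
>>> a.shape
(19, 2, 31, 37)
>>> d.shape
(7, 7)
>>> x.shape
(7,)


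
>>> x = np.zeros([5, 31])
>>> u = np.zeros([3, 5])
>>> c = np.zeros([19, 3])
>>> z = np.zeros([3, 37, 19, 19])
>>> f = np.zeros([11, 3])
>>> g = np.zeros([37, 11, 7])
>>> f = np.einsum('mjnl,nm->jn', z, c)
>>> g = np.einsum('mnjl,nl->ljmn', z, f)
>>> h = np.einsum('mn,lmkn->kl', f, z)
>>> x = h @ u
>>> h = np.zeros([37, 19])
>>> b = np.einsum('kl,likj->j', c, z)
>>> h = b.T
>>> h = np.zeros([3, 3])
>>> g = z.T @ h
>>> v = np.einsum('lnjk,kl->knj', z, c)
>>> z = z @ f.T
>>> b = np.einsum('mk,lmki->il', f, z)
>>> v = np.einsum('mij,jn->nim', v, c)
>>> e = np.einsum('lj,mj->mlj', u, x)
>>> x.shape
(19, 5)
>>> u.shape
(3, 5)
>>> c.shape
(19, 3)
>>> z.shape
(3, 37, 19, 37)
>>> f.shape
(37, 19)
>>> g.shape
(19, 19, 37, 3)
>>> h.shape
(3, 3)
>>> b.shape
(37, 3)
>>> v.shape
(3, 37, 19)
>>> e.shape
(19, 3, 5)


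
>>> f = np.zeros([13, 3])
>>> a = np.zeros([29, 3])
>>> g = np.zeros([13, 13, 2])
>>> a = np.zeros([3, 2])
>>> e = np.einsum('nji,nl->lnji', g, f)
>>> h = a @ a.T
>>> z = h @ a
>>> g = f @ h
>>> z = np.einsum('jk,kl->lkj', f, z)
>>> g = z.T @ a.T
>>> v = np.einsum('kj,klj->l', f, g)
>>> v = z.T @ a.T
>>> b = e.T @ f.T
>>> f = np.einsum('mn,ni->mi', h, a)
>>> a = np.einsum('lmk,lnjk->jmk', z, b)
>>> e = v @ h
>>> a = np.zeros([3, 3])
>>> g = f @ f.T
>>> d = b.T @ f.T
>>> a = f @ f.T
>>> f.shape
(3, 2)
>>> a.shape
(3, 3)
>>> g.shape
(3, 3)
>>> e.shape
(13, 3, 3)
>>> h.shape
(3, 3)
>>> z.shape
(2, 3, 13)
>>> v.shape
(13, 3, 3)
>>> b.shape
(2, 13, 13, 13)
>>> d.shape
(13, 13, 13, 3)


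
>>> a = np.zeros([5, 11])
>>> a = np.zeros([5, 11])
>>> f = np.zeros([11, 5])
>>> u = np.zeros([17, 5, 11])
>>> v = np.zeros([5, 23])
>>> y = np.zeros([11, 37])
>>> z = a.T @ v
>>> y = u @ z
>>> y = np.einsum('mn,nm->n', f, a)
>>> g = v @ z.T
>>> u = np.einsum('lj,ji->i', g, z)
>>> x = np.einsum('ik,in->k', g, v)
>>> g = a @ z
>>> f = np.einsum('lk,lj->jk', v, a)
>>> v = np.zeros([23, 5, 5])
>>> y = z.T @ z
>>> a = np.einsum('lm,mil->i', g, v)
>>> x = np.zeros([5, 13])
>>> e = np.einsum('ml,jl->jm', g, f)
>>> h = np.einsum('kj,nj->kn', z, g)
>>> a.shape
(5,)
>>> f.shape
(11, 23)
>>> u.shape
(23,)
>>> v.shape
(23, 5, 5)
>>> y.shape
(23, 23)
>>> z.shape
(11, 23)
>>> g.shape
(5, 23)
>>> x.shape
(5, 13)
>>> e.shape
(11, 5)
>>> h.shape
(11, 5)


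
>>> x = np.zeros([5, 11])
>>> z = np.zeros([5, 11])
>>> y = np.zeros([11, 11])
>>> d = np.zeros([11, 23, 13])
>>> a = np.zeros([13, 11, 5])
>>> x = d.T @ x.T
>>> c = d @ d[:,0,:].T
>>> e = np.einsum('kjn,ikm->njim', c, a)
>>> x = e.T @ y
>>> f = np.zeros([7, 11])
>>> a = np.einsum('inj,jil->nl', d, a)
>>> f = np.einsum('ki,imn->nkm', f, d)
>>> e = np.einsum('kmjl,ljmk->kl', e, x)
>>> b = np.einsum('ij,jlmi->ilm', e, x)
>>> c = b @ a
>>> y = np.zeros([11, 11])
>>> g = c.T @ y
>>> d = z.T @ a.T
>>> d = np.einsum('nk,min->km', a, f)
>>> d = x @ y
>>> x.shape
(5, 13, 23, 11)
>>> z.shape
(5, 11)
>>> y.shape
(11, 11)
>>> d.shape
(5, 13, 23, 11)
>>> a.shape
(23, 5)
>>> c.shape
(11, 13, 5)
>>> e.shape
(11, 5)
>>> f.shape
(13, 7, 23)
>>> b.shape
(11, 13, 23)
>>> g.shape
(5, 13, 11)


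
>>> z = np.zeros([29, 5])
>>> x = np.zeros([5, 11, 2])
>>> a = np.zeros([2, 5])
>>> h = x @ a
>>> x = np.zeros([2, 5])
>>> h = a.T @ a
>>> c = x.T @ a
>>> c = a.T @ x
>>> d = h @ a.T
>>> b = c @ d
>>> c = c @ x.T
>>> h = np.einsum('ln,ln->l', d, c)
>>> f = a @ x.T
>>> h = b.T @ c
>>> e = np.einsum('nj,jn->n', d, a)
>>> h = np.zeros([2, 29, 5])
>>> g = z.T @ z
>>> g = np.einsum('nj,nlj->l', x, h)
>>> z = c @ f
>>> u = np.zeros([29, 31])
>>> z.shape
(5, 2)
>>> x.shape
(2, 5)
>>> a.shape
(2, 5)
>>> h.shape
(2, 29, 5)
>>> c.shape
(5, 2)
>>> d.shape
(5, 2)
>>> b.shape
(5, 2)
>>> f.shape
(2, 2)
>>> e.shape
(5,)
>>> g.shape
(29,)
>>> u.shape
(29, 31)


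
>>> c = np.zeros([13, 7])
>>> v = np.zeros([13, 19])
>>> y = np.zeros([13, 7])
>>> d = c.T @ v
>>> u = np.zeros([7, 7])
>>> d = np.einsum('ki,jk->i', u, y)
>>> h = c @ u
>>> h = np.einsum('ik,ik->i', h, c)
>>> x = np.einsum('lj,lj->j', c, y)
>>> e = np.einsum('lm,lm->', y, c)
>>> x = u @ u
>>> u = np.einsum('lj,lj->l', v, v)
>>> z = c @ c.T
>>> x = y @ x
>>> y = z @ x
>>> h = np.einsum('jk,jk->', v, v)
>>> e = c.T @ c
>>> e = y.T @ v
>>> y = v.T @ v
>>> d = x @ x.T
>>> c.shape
(13, 7)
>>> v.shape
(13, 19)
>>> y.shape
(19, 19)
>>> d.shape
(13, 13)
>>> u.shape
(13,)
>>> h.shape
()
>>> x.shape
(13, 7)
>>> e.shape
(7, 19)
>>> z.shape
(13, 13)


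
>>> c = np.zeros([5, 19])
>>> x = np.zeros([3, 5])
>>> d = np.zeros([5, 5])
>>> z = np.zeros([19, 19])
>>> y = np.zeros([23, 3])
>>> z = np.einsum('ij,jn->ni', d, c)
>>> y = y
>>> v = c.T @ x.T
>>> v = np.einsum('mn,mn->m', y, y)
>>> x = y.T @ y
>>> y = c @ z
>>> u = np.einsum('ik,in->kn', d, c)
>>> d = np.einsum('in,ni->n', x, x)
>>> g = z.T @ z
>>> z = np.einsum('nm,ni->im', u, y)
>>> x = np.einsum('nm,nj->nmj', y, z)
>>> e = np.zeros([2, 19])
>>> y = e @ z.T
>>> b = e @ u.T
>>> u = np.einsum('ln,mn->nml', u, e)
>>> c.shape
(5, 19)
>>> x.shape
(5, 5, 19)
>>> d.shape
(3,)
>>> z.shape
(5, 19)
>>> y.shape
(2, 5)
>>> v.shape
(23,)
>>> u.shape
(19, 2, 5)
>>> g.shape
(5, 5)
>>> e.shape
(2, 19)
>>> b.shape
(2, 5)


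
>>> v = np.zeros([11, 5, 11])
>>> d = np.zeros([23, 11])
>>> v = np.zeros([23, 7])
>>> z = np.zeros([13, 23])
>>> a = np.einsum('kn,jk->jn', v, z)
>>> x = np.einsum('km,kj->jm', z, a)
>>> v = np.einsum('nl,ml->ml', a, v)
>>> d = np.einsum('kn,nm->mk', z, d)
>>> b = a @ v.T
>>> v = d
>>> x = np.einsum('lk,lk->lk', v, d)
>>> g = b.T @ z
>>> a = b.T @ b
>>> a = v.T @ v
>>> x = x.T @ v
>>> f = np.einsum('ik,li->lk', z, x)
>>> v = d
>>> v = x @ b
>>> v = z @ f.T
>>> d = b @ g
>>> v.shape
(13, 13)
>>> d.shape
(13, 23)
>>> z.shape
(13, 23)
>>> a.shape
(13, 13)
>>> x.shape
(13, 13)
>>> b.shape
(13, 23)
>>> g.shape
(23, 23)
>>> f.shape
(13, 23)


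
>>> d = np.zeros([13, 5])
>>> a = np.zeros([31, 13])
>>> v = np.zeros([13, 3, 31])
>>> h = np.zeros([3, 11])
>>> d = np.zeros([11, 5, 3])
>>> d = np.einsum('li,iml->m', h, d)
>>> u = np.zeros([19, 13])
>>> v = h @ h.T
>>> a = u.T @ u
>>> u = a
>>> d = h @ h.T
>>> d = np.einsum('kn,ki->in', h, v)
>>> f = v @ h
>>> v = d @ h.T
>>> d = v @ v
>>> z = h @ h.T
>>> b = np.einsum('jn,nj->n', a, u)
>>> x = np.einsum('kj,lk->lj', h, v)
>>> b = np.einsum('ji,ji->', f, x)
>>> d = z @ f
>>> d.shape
(3, 11)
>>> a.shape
(13, 13)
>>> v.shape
(3, 3)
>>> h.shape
(3, 11)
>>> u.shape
(13, 13)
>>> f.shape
(3, 11)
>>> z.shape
(3, 3)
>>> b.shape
()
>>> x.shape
(3, 11)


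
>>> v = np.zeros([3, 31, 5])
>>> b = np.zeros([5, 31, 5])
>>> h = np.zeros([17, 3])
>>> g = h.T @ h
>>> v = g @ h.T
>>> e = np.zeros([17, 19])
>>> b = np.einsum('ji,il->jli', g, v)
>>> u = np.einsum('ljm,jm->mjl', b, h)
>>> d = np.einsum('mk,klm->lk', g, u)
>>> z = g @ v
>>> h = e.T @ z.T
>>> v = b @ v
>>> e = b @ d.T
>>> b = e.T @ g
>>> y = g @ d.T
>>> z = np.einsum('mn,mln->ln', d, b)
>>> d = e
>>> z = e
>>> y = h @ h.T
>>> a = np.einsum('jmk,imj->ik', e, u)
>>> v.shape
(3, 17, 17)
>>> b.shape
(17, 17, 3)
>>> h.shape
(19, 3)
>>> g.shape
(3, 3)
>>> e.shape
(3, 17, 17)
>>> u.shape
(3, 17, 3)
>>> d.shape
(3, 17, 17)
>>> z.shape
(3, 17, 17)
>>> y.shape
(19, 19)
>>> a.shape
(3, 17)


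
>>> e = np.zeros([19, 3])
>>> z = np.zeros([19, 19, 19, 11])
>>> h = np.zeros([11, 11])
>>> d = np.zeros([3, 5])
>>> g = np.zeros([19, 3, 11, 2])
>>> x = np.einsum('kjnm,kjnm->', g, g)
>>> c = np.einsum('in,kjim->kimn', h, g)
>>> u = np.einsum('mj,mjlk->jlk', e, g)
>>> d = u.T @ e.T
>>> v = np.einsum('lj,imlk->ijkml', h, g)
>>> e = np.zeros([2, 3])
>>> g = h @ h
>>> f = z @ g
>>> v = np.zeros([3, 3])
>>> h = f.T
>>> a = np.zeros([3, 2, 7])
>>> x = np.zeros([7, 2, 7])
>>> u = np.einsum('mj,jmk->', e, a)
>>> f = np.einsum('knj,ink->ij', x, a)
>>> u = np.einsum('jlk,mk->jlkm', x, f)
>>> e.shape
(2, 3)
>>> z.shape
(19, 19, 19, 11)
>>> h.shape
(11, 19, 19, 19)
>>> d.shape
(2, 11, 19)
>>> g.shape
(11, 11)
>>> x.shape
(7, 2, 7)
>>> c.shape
(19, 11, 2, 11)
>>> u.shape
(7, 2, 7, 3)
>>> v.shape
(3, 3)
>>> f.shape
(3, 7)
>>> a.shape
(3, 2, 7)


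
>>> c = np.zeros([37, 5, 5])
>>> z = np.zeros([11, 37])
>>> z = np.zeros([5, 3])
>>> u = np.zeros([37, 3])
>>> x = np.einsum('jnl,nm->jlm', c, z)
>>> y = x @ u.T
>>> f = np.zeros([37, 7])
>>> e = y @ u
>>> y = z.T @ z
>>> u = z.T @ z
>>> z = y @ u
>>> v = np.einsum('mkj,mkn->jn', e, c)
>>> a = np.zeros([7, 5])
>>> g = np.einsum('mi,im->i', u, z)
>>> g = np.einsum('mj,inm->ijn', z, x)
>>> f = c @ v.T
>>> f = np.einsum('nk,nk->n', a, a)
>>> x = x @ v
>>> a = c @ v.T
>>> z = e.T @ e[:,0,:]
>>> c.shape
(37, 5, 5)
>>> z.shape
(3, 5, 3)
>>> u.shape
(3, 3)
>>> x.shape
(37, 5, 5)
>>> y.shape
(3, 3)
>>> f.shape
(7,)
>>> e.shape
(37, 5, 3)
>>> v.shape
(3, 5)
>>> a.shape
(37, 5, 3)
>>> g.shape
(37, 3, 5)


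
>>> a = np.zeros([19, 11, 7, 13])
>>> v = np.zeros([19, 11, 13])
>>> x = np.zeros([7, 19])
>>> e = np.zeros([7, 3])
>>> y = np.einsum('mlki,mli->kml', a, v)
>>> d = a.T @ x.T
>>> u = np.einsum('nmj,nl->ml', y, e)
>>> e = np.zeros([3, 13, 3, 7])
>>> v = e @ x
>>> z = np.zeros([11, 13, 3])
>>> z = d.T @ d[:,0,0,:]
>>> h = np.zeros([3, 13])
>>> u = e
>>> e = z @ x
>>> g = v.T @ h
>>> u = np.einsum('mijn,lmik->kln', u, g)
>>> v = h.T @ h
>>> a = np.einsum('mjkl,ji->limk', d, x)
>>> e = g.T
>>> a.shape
(7, 19, 13, 11)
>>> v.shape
(13, 13)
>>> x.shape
(7, 19)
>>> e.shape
(13, 13, 3, 19)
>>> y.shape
(7, 19, 11)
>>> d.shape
(13, 7, 11, 7)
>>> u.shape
(13, 19, 7)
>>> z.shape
(7, 11, 7, 7)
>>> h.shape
(3, 13)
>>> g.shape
(19, 3, 13, 13)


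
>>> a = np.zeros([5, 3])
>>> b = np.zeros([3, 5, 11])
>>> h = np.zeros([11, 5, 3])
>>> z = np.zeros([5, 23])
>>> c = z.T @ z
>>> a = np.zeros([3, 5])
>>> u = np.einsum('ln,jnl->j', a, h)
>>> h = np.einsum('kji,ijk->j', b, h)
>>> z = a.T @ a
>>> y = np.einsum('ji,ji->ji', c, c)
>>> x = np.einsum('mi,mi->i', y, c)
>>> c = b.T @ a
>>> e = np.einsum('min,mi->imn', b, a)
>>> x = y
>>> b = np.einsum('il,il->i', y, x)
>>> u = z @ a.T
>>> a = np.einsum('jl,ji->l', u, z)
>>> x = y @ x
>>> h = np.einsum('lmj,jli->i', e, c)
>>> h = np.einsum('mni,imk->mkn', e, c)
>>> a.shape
(3,)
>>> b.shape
(23,)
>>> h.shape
(5, 5, 3)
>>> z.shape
(5, 5)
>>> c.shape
(11, 5, 5)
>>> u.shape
(5, 3)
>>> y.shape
(23, 23)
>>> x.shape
(23, 23)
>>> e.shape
(5, 3, 11)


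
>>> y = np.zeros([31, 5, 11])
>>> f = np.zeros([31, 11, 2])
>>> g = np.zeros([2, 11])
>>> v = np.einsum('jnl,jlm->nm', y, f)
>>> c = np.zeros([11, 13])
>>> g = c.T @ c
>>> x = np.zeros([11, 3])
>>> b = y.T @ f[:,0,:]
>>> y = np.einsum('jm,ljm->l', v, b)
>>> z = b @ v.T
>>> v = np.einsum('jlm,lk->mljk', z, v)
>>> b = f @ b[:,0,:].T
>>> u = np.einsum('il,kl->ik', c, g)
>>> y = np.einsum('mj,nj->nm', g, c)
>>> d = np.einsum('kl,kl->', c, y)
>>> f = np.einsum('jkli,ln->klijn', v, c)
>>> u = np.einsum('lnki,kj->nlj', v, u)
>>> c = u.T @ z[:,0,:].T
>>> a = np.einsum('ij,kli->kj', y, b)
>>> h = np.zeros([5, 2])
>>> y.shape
(11, 13)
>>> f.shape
(5, 11, 2, 5, 13)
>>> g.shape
(13, 13)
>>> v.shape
(5, 5, 11, 2)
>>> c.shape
(13, 5, 11)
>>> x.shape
(11, 3)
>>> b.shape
(31, 11, 11)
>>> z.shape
(11, 5, 5)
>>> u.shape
(5, 5, 13)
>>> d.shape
()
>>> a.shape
(31, 13)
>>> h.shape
(5, 2)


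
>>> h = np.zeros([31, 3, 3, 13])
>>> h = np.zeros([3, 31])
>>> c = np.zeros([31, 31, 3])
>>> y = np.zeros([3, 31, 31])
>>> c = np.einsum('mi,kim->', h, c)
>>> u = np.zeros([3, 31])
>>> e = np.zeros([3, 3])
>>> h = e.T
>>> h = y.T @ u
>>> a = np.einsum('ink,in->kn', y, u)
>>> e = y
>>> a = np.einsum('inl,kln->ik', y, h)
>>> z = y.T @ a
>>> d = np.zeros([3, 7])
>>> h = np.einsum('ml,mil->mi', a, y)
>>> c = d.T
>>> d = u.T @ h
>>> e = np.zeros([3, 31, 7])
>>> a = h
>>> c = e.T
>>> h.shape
(3, 31)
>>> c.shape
(7, 31, 3)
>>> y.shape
(3, 31, 31)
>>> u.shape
(3, 31)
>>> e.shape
(3, 31, 7)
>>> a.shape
(3, 31)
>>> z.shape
(31, 31, 31)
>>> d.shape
(31, 31)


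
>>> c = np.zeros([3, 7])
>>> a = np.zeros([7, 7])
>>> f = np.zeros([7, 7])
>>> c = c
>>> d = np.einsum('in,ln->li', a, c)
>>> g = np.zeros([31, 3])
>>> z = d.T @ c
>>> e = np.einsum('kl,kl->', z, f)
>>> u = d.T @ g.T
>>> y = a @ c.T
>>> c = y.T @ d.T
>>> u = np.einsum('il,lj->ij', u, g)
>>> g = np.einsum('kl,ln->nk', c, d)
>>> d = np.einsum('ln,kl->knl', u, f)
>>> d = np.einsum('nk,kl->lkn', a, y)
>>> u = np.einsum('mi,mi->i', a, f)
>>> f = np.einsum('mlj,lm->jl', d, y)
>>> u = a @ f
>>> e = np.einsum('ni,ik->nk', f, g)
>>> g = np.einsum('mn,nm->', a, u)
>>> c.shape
(3, 3)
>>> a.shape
(7, 7)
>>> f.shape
(7, 7)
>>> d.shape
(3, 7, 7)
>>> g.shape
()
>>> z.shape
(7, 7)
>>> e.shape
(7, 3)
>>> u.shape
(7, 7)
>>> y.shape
(7, 3)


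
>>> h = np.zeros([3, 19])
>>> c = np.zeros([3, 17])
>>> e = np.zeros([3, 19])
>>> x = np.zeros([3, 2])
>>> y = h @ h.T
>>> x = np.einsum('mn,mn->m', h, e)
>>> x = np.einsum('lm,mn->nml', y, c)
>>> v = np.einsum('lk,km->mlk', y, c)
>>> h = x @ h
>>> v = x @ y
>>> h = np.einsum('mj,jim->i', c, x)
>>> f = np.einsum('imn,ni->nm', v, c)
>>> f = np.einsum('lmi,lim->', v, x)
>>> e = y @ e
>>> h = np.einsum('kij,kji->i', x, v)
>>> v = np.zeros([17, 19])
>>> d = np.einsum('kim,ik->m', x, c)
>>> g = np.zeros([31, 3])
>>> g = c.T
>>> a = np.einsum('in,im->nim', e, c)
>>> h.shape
(3,)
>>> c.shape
(3, 17)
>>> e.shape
(3, 19)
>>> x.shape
(17, 3, 3)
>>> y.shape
(3, 3)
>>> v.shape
(17, 19)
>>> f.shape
()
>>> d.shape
(3,)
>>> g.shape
(17, 3)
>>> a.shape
(19, 3, 17)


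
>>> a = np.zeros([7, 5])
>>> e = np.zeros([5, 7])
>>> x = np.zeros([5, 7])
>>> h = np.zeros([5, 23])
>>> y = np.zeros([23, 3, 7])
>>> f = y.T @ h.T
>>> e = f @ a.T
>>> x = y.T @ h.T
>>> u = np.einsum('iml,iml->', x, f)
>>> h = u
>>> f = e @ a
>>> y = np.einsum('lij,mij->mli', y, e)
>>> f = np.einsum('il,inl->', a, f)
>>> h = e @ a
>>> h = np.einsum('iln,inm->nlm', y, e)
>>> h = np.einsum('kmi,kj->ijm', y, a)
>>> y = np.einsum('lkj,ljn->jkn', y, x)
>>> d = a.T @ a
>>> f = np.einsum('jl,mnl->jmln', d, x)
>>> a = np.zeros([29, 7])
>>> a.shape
(29, 7)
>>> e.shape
(7, 3, 7)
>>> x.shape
(7, 3, 5)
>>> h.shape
(3, 5, 23)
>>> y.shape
(3, 23, 5)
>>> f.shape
(5, 7, 5, 3)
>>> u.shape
()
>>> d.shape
(5, 5)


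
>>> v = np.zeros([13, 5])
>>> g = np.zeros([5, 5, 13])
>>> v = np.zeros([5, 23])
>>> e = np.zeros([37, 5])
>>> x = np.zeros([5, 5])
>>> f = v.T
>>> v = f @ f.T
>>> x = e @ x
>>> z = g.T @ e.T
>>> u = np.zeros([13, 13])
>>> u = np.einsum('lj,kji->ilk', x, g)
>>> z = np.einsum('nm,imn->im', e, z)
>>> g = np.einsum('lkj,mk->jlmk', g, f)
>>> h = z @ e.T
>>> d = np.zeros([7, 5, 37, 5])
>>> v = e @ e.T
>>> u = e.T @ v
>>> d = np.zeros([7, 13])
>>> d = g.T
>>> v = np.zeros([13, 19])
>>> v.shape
(13, 19)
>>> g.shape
(13, 5, 23, 5)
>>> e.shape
(37, 5)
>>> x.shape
(37, 5)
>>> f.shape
(23, 5)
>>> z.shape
(13, 5)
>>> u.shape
(5, 37)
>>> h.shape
(13, 37)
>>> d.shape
(5, 23, 5, 13)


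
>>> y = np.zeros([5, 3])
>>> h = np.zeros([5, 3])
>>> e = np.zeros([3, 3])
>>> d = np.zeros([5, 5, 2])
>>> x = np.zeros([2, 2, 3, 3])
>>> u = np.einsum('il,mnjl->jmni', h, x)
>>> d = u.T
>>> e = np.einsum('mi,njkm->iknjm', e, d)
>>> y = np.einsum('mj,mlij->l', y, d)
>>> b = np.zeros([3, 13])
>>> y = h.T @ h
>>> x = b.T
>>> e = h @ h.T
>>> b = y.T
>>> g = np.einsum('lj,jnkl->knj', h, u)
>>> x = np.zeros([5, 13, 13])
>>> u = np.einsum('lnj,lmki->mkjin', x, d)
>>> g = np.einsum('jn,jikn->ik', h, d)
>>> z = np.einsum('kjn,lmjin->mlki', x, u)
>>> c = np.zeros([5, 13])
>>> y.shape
(3, 3)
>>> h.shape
(5, 3)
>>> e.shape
(5, 5)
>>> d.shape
(5, 2, 2, 3)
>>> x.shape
(5, 13, 13)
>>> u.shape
(2, 2, 13, 3, 13)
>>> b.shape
(3, 3)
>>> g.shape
(2, 2)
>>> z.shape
(2, 2, 5, 3)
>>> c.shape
(5, 13)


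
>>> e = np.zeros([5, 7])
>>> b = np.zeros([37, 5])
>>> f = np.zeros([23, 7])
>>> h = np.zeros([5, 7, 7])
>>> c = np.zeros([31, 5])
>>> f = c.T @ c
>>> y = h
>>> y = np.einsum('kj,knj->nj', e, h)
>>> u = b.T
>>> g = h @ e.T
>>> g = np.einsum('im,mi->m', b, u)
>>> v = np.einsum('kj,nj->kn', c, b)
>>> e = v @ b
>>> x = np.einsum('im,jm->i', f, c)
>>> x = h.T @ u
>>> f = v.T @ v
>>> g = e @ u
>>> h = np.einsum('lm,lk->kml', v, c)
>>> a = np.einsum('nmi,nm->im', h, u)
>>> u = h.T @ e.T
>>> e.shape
(31, 5)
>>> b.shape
(37, 5)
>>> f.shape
(37, 37)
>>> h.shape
(5, 37, 31)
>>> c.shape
(31, 5)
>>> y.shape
(7, 7)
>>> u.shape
(31, 37, 31)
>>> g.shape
(31, 37)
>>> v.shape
(31, 37)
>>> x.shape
(7, 7, 37)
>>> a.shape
(31, 37)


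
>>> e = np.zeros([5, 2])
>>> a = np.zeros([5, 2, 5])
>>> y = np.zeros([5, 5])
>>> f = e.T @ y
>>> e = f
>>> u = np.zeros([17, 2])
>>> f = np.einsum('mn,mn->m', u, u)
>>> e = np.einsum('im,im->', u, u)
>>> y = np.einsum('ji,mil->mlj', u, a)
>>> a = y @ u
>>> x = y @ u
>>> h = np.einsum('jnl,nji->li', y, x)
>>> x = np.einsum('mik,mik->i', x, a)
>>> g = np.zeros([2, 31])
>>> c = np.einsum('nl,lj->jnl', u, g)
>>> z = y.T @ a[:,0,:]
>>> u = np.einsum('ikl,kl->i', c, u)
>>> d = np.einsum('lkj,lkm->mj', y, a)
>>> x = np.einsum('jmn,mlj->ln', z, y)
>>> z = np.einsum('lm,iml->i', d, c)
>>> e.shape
()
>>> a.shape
(5, 5, 2)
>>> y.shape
(5, 5, 17)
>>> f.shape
(17,)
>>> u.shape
(31,)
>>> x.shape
(5, 2)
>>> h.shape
(17, 2)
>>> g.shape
(2, 31)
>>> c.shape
(31, 17, 2)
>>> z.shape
(31,)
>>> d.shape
(2, 17)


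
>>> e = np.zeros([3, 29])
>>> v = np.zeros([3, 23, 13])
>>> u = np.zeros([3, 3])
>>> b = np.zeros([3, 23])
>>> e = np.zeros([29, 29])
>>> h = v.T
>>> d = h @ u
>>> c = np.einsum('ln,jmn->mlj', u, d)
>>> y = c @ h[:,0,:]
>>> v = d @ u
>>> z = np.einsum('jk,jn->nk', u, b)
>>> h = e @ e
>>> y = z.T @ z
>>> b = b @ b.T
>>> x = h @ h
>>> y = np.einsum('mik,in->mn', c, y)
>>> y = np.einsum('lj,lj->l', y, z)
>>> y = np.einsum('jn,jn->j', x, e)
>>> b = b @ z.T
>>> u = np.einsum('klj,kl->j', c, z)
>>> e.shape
(29, 29)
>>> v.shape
(13, 23, 3)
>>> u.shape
(13,)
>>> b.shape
(3, 23)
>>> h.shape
(29, 29)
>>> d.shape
(13, 23, 3)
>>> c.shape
(23, 3, 13)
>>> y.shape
(29,)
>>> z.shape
(23, 3)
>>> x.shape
(29, 29)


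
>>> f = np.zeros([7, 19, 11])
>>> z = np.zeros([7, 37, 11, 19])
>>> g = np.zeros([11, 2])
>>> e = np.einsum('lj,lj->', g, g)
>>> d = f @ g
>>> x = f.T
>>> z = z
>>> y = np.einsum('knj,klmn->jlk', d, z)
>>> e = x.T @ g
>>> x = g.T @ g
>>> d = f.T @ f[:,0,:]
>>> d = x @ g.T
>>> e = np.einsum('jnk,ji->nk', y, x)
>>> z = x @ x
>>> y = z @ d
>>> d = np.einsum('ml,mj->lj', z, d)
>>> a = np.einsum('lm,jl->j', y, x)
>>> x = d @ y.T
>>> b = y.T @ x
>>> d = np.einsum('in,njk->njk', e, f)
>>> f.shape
(7, 19, 11)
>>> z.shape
(2, 2)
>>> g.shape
(11, 2)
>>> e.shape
(37, 7)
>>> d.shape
(7, 19, 11)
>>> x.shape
(2, 2)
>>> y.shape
(2, 11)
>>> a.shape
(2,)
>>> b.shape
(11, 2)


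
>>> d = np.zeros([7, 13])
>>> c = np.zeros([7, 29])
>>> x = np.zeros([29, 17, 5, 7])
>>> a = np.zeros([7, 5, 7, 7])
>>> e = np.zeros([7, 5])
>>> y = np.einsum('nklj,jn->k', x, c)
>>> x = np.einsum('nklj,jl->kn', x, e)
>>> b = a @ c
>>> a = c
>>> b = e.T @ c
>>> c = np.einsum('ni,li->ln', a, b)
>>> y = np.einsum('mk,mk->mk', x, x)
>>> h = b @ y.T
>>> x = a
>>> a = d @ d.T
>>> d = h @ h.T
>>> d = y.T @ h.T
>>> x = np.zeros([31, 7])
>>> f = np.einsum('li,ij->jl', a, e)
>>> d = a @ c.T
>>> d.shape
(7, 5)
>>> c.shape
(5, 7)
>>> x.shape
(31, 7)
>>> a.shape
(7, 7)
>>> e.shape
(7, 5)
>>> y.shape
(17, 29)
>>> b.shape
(5, 29)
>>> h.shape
(5, 17)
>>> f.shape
(5, 7)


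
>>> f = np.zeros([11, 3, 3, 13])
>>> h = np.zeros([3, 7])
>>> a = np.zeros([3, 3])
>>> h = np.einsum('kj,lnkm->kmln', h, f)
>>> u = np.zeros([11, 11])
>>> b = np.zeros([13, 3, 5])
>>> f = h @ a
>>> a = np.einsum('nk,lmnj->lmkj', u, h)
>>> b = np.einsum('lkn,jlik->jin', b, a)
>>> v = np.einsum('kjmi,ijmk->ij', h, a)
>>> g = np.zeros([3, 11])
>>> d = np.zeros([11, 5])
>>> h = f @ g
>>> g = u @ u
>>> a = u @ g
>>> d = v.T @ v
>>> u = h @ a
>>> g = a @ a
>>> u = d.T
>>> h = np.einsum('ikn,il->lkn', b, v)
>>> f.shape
(3, 13, 11, 3)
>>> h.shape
(13, 11, 5)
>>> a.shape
(11, 11)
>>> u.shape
(13, 13)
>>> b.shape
(3, 11, 5)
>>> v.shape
(3, 13)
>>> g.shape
(11, 11)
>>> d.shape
(13, 13)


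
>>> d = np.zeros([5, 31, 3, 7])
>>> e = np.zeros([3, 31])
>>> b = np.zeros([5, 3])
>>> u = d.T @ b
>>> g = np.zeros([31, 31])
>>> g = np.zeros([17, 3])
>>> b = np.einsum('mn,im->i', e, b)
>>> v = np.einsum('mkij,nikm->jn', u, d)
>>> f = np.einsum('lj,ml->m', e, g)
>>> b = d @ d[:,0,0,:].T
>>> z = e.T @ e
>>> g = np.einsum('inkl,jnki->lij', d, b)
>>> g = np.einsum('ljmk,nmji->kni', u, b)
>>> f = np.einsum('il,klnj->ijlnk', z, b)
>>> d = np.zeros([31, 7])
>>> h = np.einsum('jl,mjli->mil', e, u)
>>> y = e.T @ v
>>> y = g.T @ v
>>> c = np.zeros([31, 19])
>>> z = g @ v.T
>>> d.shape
(31, 7)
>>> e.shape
(3, 31)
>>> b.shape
(5, 31, 3, 5)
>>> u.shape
(7, 3, 31, 3)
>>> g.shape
(3, 5, 5)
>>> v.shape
(3, 5)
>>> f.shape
(31, 5, 31, 3, 5)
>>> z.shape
(3, 5, 3)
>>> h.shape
(7, 3, 31)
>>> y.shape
(5, 5, 5)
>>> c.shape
(31, 19)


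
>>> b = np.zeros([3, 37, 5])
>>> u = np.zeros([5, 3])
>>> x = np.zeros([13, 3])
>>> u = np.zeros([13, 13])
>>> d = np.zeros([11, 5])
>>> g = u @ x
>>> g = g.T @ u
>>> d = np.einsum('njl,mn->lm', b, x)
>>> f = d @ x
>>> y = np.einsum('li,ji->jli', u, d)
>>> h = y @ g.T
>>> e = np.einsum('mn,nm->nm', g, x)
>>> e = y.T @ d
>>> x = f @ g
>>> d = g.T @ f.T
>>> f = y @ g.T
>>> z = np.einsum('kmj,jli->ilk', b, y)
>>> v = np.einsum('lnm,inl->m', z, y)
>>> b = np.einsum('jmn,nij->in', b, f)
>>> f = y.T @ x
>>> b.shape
(13, 5)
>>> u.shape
(13, 13)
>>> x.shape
(5, 13)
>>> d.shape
(13, 5)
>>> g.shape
(3, 13)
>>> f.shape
(13, 13, 13)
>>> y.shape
(5, 13, 13)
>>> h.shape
(5, 13, 3)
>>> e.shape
(13, 13, 13)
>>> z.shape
(13, 13, 3)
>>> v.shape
(3,)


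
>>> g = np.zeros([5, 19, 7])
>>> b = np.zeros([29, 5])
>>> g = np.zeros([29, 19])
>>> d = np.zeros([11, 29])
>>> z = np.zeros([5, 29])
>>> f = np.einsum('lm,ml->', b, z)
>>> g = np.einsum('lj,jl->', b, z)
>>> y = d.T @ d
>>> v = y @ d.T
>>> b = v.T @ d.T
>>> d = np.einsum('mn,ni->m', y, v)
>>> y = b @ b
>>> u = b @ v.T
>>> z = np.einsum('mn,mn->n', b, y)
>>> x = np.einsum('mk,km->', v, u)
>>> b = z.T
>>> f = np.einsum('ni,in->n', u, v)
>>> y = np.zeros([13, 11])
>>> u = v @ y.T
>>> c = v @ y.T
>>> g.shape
()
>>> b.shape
(11,)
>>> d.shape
(29,)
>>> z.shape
(11,)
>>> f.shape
(11,)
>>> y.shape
(13, 11)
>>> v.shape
(29, 11)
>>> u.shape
(29, 13)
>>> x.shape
()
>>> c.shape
(29, 13)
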